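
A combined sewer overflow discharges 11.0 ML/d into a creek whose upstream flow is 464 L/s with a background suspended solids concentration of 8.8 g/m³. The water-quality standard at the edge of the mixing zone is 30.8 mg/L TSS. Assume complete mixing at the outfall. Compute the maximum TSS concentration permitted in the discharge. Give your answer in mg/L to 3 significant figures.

11.0 ML/d = 0.1273 m³/s.
464 L/s = 0.464 m³/s.
Mass balance: 30.8·0.5913 = 0.1273·Cₑ + 0.464·8.8.
Cₑ = (18.21 − 4.083) / 0.1273 = 111 mg/L.

111 mg/L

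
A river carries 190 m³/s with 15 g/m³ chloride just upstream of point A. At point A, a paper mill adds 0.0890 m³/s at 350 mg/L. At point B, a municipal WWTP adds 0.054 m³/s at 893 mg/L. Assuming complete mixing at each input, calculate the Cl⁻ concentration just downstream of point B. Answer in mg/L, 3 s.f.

After input A: C = (190·15 + 0.089·350) / 190.1 = 15.16 mg/L.
After input B: C = (190.1·15.16 + 0.054·893) / 190.1 = 15.41 mg/L.

15.4 mg/L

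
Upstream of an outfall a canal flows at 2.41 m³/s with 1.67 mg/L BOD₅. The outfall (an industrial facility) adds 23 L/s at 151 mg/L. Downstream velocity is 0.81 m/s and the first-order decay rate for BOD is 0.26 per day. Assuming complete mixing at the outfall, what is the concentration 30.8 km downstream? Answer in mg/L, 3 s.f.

23 L/s = 0.023 m³/s.
After complete mixing, C₀ = (0.023·151 + 2.41·1.67) / 2.433 = 3.082 mg/L.
Travel time t = 3.08e+04 m / 0.81 m/s = 3.802e+04 s = 0.4401 d.
C = 3.082·exp(−0.26·0.4401) = 3.082·0.8919 = 2.748 mg/L.

2.75 mg/L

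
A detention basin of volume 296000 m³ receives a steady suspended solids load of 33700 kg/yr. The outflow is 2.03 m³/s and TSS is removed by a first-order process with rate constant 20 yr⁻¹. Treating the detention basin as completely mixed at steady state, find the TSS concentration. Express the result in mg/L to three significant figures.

0.482 mg/L

Outflow Q = 2.03 m³/s × 3.156e+07 s/yr = 6.406e+07 m³/yr.
Steady-state CSTR mass balance: W = Q·C + k·V·C, so C = W/(Q + kV).
Q + kV = 6.406e+07 + 20·296000 = 6.998e+07 m³/yr.
C = 33700/6.998e+07 = 0.0004816 kg/m³ = 0.4816 mg/L.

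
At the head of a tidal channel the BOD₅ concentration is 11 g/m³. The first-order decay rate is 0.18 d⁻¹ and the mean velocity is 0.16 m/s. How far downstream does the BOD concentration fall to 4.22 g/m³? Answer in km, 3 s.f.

From C = C₀·e^(−kt), t = ln(C₀/C)/k = ln(11/4.22)/0.18 = 0.9581/0.18 = 5.323 d.
Distance = v·t = 0.16 m/s × 4.599e+05 s = 7.358e+04 m = 73.58 km.

73.6 km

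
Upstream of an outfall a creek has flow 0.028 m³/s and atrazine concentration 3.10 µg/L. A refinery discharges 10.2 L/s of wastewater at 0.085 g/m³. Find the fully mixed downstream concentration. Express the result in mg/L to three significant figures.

10.2 L/s = 0.0102 m³/s.
3.10 µg/L = 0.0031 mg/L.
By mass balance at complete mixing, C = (0.0102·0.085 + 0.028·0.0031) / (0.0102 + 0.028) = 0.0009538/0.0382 = 0.02497 mg/L.

0.0250 mg/L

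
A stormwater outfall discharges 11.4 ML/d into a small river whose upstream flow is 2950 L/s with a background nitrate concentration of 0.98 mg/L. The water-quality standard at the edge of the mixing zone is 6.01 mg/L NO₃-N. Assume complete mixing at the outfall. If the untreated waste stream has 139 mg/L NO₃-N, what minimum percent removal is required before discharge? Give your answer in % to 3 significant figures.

14.8 %

11.4 ML/d = 0.1319 m³/s.
2950 L/s = 2.95 m³/s.
Mass balance: 6.01·3.082 = 0.1319·Cₑ + 2.95·0.98.
Cₑ = (18.52 − 2.891) / 0.1319 = 118.5 mg/L.
Required removal = 1 − 118.5/139 = 14.77 %.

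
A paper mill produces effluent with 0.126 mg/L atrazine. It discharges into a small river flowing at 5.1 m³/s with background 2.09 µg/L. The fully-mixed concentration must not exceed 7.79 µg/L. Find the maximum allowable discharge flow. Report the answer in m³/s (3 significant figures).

0.246 m³/s

2.09 µg/L = 0.00209 mg/L.
7.79 µg/L = 0.00779 mg/L.
Mass balance at complete mixing: C_std·(Q_w + Q_r) = Q_w·C_e + Q_r·C_b.
Rearranging, Q_w = Q_r·(C_std − C_b)/(C_e − C_std) = 5.1·(0.00779 − 0.00209) / (0.126 − 0.00779) = 0.2459 m³/s.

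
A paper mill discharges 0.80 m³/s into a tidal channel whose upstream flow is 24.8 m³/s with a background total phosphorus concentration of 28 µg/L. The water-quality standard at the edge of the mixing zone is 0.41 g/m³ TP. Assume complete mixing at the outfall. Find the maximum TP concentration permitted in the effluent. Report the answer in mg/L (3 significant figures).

28 µg/L = 0.028 mg/L.
Mass balance: 0.41·25.6 = 0.8·Cₑ + 24.8·0.028.
Cₑ = (10.5 − 0.6944) / 0.8 = 12.25 mg/L.

12.3 mg/L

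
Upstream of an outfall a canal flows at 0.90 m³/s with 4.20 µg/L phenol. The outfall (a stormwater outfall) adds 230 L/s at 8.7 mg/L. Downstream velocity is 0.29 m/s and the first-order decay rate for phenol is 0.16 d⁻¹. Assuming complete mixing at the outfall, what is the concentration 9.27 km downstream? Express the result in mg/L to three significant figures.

230 L/s = 0.23 m³/s.
4.20 µg/L = 0.0042 mg/L.
After complete mixing, C₀ = (0.23·8.7 + 0.9·0.0042) / 1.13 = 1.774 mg/L.
Travel time t = 9270 m / 0.29 m/s = 3.197e+04 s = 0.37 d.
C = 1.774·exp(−0.16·0.37) = 1.774·0.9425 = 1.672 mg/L.

1.67 mg/L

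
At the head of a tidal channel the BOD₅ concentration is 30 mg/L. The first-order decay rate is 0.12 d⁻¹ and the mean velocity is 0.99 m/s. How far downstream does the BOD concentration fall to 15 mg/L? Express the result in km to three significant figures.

From C = C₀·e^(−kt), t = ln(C₀/C)/k = ln(30/15)/0.12 = 0.6931/0.12 = 5.776 d.
Distance = v·t = 0.99 m/s × 4.991e+05 s = 4.941e+05 m = 494.1 km.

494 km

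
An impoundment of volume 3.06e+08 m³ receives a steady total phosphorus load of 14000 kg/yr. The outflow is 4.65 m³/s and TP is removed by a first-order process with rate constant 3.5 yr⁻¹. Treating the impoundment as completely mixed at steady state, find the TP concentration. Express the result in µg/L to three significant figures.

11.5 µg/L

Outflow Q = 4.65 m³/s × 3.156e+07 s/yr = 1.467e+08 m³/yr.
Steady-state CSTR mass balance: W = Q·C + k·V·C, so C = W/(Q + kV).
Q + kV = 1.467e+08 + 3.5·3.06e+08 = 1.218e+09 m³/yr.
C = 14000/1.218e+09 = 1.15e-05 kg/m³ = 0.0115 mg/L = 11.5 µg/L.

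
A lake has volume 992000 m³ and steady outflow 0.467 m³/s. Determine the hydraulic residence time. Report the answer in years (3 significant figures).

0.0673 yr

Q = 0.467 m³/s × 3.156e+07 s/yr = 1.474e+07 m³/yr.
Hydraulic residence time τ = V/Q = 992000/1.474e+07 = 0.06731 yr.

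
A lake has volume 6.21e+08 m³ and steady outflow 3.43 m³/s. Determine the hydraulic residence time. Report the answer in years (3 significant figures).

Q = 3.43 m³/s × 3.156e+07 s/yr = 1.082e+08 m³/yr.
Hydraulic residence time τ = V/Q = 6.21e+08/1.082e+08 = 5.737 yr.

5.74 yr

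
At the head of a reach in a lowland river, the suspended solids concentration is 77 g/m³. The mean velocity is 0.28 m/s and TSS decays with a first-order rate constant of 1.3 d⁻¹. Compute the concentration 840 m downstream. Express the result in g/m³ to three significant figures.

Travel time t = 840 m / 0.28 m/s = 840/0.28 = 3000 s = 0.03472 d.
First-order decay: C = 77·exp(−1.3·0.03472) = 77·0.9559 = 73.6 g/m³.

73.6 g/m³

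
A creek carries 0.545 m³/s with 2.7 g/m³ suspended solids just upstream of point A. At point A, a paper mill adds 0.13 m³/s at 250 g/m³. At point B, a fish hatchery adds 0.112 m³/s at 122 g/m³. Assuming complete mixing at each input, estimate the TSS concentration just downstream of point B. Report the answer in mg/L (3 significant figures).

60.5 mg/L

After input A: C = (0.545·2.7 + 0.13·250) / 0.675 = 50.33 mg/L.
After input B: C = (0.675·50.33 + 0.112·122) / 0.787 = 60.53 mg/L.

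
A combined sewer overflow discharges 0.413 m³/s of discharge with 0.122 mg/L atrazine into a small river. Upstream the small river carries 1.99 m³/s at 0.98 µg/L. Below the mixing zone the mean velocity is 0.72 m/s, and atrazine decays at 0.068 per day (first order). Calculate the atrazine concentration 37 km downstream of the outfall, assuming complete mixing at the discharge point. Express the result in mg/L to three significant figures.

0.0209 mg/L

0.98 µg/L = 0.00098 mg/L.
After complete mixing, C₀ = (0.413·0.122 + 1.99·0.00098) / 2.403 = 0.02178 mg/L.
Travel time t = 3.7e+04 m / 0.72 m/s = 5.139e+04 s = 0.5948 d.
C = 0.02178·exp(−0.068·0.5948) = 0.02178·0.9604 = 0.02092 mg/L.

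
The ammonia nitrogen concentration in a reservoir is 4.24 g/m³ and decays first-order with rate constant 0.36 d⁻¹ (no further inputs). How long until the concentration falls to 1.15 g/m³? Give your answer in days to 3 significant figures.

t = ln(C₀/C)/k = ln(4.24/1.15)/0.36 = 1.305/0.36 = 3.624 d.

3.62 d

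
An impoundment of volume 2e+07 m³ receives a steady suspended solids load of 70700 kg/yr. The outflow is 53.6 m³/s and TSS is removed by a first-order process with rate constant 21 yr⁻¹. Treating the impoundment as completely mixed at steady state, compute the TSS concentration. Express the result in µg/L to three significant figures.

Outflow Q = 53.6 m³/s × 3.156e+07 s/yr = 1.691e+09 m³/yr.
Steady-state CSTR mass balance: W = Q·C + k·V·C, so C = W/(Q + kV).
Q + kV = 1.691e+09 + 21·2e+07 = 2.111e+09 m³/yr.
C = 70700/2.111e+09 = 3.348e-05 kg/m³ = 0.03348 mg/L = 33.48 µg/L.

33.5 µg/L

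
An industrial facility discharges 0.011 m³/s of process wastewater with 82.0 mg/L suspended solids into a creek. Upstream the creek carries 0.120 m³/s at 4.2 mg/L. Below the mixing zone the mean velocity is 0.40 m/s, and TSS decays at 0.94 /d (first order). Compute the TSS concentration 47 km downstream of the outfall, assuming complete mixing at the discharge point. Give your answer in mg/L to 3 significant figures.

After complete mixing, C₀ = (0.011·82 + 0.12·4.2) / 0.131 = 10.73 mg/L.
Travel time t = 4.7e+04 m / 0.40 m/s = 1.175e+05 s = 1.36 d.
C = 10.73·exp(−0.94·1.36) = 10.73·0.2785 = 2.989 mg/L.

2.99 mg/L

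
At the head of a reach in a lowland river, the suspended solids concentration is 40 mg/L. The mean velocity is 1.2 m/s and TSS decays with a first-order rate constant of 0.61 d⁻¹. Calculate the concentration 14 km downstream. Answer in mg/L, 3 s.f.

36.8 mg/L

Travel time t = 14 km / 1.2 m/s = 1.4e+04/1.2 = 1.167e+04 s = 0.135 d.
First-order decay: C = 40·exp(−0.61·0.135) = 40·0.9209 = 36.84 mg/L.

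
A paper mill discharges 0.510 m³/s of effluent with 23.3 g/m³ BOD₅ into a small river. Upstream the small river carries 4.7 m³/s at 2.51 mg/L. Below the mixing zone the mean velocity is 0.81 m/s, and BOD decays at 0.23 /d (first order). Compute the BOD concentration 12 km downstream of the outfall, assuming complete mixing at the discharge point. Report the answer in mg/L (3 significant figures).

4.37 mg/L

After complete mixing, C₀ = (0.51·23.3 + 4.7·2.51) / 5.21 = 4.545 mg/L.
Travel time t = 1.2e+04 m / 0.81 m/s = 1.481e+04 s = 0.1715 d.
C = 4.545·exp(−0.23·0.1715) = 4.545·0.9613 = 4.369 mg/L.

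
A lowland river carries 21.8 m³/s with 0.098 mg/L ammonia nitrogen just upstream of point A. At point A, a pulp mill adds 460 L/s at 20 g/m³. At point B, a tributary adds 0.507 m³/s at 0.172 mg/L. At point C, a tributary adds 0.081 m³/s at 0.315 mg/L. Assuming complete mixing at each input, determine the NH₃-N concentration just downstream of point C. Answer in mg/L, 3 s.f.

0.501 mg/L

460 L/s = 0.46 m³/s.
After input A: C = (21.8·0.098 + 0.46·20) / 22.26 = 0.5093 mg/L.
After input B: C = (22.26·0.5093 + 0.507·0.172) / 22.77 = 0.5018 mg/L.
After input C: C = (22.77·0.5018 + 0.081·0.315) / 22.85 = 0.5011 mg/L.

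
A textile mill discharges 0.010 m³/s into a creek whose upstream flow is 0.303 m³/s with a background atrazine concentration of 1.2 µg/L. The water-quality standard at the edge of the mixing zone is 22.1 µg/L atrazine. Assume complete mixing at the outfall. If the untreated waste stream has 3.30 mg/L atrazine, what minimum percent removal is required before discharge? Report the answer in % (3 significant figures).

80.1 %

1.2 µg/L = 0.0012 mg/L.
22.1 µg/L = 0.0221 mg/L.
Mass balance: 0.0221·0.313 = 0.01·Cₑ + 0.303·0.0012.
Cₑ = (0.006917 − 0.0003636) / 0.01 = 0.6554 mg/L.
Required removal = 1 − 0.6554/3.30 = 80.14 %.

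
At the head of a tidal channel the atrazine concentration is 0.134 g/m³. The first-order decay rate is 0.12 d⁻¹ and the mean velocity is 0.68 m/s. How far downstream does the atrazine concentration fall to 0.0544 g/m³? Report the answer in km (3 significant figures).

From C = C₀·e^(−kt), t = ln(C₀/C)/k = ln(0.134/0.0544)/0.12 = 0.9015/0.12 = 7.512 d.
Distance = v·t = 0.68 m/s × 6.491e+05 s = 4.414e+05 m = 441.4 km.

441 km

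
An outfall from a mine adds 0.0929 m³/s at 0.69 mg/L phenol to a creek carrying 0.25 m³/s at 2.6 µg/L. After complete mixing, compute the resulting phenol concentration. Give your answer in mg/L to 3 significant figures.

2.6 µg/L = 0.0026 mg/L.
By mass balance at complete mixing, C = (0.0929·0.69 + 0.25·0.0026) / (0.0929 + 0.25) = 0.06475/0.3429 = 0.1888 mg/L.

0.189 mg/L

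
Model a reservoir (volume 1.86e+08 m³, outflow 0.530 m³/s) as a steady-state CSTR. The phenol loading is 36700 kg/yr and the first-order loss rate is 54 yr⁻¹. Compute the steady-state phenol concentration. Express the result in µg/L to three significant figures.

3.65 µg/L

Outflow Q = 0.530 m³/s × 3.156e+07 s/yr = 1.673e+07 m³/yr.
Steady-state CSTR mass balance: W = Q·C + k·V·C, so C = W/(Q + kV).
Q + kV = 1.673e+07 + 54·1.86e+08 = 1.006e+10 m³/yr.
C = 36700/1.006e+10 = 3.648e-06 kg/m³ = 0.003648 mg/L = 3.648 µg/L.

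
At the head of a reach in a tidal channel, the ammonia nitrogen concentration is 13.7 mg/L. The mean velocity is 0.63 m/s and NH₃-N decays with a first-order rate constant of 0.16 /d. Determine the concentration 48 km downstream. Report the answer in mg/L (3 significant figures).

11.9 mg/L

Travel time t = 48 km / 0.63 m/s = 4.8e+04/0.63 = 7.619e+04 s = 0.8818 d.
First-order decay: C = 13.7·exp(−0.16·0.8818) = 13.7·0.8684 = 11.9 mg/L.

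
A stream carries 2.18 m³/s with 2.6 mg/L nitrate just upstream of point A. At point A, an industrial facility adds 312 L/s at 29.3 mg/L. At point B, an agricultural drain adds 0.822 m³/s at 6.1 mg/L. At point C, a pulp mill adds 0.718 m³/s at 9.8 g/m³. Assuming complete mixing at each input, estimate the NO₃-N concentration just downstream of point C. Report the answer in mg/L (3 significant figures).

312 L/s = 0.312 m³/s.
After input A: C = (2.18·2.6 + 0.312·29.3) / 2.492 = 5.943 mg/L.
After input B: C = (2.492·5.943 + 0.822·6.1) / 3.314 = 5.982 mg/L.
After input C: C = (3.314·5.982 + 0.718·9.8) / 4.032 = 6.662 mg/L.

6.66 mg/L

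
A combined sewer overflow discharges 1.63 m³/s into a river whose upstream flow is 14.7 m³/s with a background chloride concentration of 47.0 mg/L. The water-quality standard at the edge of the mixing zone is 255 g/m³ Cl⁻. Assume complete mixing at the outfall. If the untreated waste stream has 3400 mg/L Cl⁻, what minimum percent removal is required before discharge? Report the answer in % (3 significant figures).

37.3 %

Mass balance: 255·16.33 = 1.63·Cₑ + 14.7·47.
Cₑ = (4164 − 690.9) / 1.63 = 2131 mg/L.
Required removal = 1 − 2131/3400 = 37.33 %.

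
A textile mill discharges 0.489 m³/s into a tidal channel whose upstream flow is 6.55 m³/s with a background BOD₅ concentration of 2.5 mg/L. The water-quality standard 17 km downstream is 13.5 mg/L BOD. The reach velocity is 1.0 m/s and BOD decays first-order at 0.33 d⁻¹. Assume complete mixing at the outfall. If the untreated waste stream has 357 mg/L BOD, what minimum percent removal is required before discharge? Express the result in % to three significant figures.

51.3 %

Travel time to the compliance point: t = 1.7e+04/1.0 = 1.7e+04 s = 0.1968 d; decay factor exp(−0.33·0.1968) = 0.9371.
So the concentration just after mixing may be at most 13.5/0.9371 = 14.41 mg/L.
Mass balance: 14.41·7.039 = 0.489·Cₑ + 6.55·2.5.
Cₑ = (101.4 − 16.38) / 0.489 = 173.9 mg/L.
Required removal = 1 − 173.9/357 = 51.29 %.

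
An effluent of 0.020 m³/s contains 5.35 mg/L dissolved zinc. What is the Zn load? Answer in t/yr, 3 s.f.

Mass flux = Q·C = 0.02 m³/s × 5.35 g/m³ = 0.107 g/s.
= 0.107 g/s × 31.56 = 3.377 t/yr.

3.38 t/yr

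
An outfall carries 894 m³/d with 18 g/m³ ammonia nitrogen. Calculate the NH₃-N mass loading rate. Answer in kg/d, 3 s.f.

894 m³/d = 0.01035 m³/s.
Mass flux = Q·C = 0.01035 m³/s × 18 g/m³ = 0.1862 g/s.
= 0.1862 g/s × 86.4 = 16.09 kg/d.

16.1 kg/d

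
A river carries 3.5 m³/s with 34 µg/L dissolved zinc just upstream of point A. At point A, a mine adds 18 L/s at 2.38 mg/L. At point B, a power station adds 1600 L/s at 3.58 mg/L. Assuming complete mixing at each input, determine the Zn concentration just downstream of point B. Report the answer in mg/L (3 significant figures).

1.15 mg/L

34 µg/L = 0.034 mg/L.
18 L/s = 0.018 m³/s.
After input A: C = (3.5·0.034 + 0.018·2.38) / 3.518 = 0.046 mg/L.
1600 L/s = 1.6 m³/s.
After input B: C = (3.518·0.046 + 1.6·3.58) / 5.118 = 1.151 mg/L.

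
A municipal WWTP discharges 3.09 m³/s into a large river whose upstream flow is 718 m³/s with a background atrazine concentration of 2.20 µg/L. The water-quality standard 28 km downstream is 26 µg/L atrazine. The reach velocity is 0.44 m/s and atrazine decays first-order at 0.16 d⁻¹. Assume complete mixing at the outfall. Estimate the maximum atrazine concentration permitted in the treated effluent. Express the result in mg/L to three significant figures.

2.20 µg/L = 0.0022 mg/L.
26 µg/L = 0.026 mg/L.
Travel time to the compliance point: t = 2.8e+04/0.44 = 6.364e+04 s = 0.7365 d; decay factor exp(−0.16·0.7365) = 0.8888.
So the concentration just after mixing may be at most 0.026/0.8888 = 0.02925 mg/L.
Mass balance: 0.02925·721.1 = 3.09·Cₑ + 718·0.0022.
Cₑ = (21.09 − 1.58) / 3.09 = 6.315 mg/L.

6.32 mg/L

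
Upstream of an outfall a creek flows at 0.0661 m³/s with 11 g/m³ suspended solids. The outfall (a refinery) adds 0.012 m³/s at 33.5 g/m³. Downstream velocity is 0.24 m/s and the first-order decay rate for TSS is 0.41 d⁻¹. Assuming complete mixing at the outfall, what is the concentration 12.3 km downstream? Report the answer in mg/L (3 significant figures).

After complete mixing, C₀ = (0.012·33.5 + 0.0661·11) / 0.0781 = 14.46 mg/L.
Travel time t = 1.23e+04 m / 0.24 m/s = 5.125e+04 s = 0.5932 d.
C = 14.46·exp(−0.41·0.5932) = 14.46·0.7841 = 11.34 mg/L.

11.3 mg/L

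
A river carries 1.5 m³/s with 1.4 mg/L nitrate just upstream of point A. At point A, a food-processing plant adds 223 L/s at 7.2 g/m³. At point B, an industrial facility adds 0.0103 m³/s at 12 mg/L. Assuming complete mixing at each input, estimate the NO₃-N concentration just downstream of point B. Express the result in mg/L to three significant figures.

223 L/s = 0.223 m³/s.
After input A: C = (1.5·1.4 + 0.223·7.2) / 1.723 = 2.151 mg/L.
After input B: C = (1.723·2.151 + 0.0103·12) / 1.733 = 2.209 mg/L.

2.21 mg/L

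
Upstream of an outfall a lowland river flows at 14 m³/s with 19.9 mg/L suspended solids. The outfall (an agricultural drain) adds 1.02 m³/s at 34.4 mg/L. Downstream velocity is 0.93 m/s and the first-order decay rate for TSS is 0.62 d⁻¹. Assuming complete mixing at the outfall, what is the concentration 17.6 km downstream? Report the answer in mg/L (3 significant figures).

After complete mixing, C₀ = (1.02·34.4 + 14·19.9) / 15.02 = 20.88 mg/L.
Travel time t = 1.76e+04 m / 0.93 m/s = 1.892e+04 s = 0.219 d.
C = 20.88·exp(−0.62·0.219) = 20.88·0.873 = 18.23 mg/L.

18.2 mg/L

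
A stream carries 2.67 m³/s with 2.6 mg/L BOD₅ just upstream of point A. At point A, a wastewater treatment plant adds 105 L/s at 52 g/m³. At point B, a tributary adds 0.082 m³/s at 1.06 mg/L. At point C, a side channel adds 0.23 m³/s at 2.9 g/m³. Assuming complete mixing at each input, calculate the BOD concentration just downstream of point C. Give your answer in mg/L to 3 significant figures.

105 L/s = 0.105 m³/s.
After input A: C = (2.67·2.6 + 0.105·52) / 2.775 = 4.469 mg/L.
After input B: C = (2.775·4.469 + 0.082·1.06) / 2.857 = 4.371 mg/L.
After input C: C = (2.857·4.371 + 0.23·2.9) / 3.087 = 4.262 mg/L.

4.26 mg/L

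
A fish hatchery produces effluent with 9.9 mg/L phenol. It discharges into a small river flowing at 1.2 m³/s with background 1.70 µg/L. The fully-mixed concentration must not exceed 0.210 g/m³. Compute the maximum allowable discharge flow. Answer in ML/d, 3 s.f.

2.23 ML/d

1.70 µg/L = 0.0017 mg/L.
Mass balance at complete mixing: C_std·(Q_w + Q_r) = Q_w·C_e + Q_r·C_b.
Rearranging, Q_w = Q_r·(C_std − C_b)/(C_e − C_std) = 1.2·(0.21 − 0.0017) / (9.9 − 0.21) = 0.0258 m³/s.
= 2.229 ML/d.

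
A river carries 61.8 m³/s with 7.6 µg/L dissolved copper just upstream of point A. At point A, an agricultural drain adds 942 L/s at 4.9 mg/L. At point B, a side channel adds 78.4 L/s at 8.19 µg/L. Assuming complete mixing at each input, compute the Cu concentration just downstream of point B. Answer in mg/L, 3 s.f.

0.0810 mg/L

7.6 µg/L = 0.0076 mg/L.
942 L/s = 0.942 m³/s.
After input A: C = (61.8·0.0076 + 0.942·4.9) / 62.74 = 0.08105 mg/L.
78.4 L/s = 0.0784 m³/s.
8.19 µg/L = 0.00819 mg/L.
After input B: C = (62.74·0.08105 + 0.0784·0.00819) / 62.82 = 0.08096 mg/L.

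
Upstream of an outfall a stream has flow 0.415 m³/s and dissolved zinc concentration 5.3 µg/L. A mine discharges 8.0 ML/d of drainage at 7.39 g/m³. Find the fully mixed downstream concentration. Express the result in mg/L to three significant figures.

8.0 ML/d = 0.09259 m³/s.
5.3 µg/L = 0.0053 mg/L.
Conservation of mass across the mixing zone: C = (0.09259·7.39 + 0.415·0.0053) / (0.09259 + 0.415) = 0.6865/0.5076 = 1.352 mg/L.

1.35 mg/L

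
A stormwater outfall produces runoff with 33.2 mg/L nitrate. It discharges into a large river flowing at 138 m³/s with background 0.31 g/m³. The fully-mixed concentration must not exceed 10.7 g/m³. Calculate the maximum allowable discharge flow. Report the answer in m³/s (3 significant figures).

63.7 m³/s

Mass balance at complete mixing: C_std·(Q_w + Q_r) = Q_w·C_e + Q_r·C_b.
Rearranging, Q_w = Q_r·(C_std − C_b)/(C_e − C_std) = 138·(10.7 − 0.31) / (33.2 − 10.7) = 63.73 m³/s.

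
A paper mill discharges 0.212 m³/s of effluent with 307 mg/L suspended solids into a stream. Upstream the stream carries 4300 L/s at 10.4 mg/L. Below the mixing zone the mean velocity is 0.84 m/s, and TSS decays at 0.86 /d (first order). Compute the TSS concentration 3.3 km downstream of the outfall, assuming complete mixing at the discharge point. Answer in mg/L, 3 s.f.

4300 L/s = 4.3 m³/s.
After complete mixing, C₀ = (0.212·307 + 4.3·10.4) / 4.512 = 24.34 mg/L.
Travel time t = 3300 m / 0.84 m/s = 3929 s = 0.04547 d.
C = 24.34·exp(−0.86·0.04547) = 24.34·0.9617 = 23.4 mg/L.

23.4 mg/L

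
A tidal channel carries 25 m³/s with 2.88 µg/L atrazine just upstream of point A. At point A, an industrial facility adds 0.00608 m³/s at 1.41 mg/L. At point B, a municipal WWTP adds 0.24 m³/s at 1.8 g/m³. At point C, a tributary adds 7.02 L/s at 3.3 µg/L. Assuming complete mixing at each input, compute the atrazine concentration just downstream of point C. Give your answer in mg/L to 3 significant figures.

0.0203 mg/L

2.88 µg/L = 0.00288 mg/L.
After input A: C = (25·0.00288 + 0.00608·1.41) / 25.01 = 0.003222 mg/L.
After input B: C = (25.01·0.003222 + 0.24·1.8) / 25.25 = 0.0203 mg/L.
7.02 L/s = 0.00702 m³/s.
3.3 µg/L = 0.0033 mg/L.
After input C: C = (25.25·0.0203 + 0.00702·0.0033) / 25.25 = 0.0203 mg/L.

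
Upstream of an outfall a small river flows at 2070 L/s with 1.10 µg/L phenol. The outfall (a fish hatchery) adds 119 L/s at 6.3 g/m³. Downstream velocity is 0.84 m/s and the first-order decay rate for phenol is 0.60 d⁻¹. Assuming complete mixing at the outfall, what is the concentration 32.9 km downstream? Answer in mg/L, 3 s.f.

119 L/s = 0.119 m³/s.
2070 L/s = 2.07 m³/s.
1.10 µg/L = 0.0011 mg/L.
After complete mixing, C₀ = (0.119·6.3 + 2.07·0.0011) / 2.189 = 0.3435 mg/L.
Travel time t = 3.29e+04 m / 0.84 m/s = 3.917e+04 s = 0.4533 d.
C = 0.3435·exp(−0.60·0.4533) = 0.3435·0.7619 = 0.2617 mg/L.

0.262 mg/L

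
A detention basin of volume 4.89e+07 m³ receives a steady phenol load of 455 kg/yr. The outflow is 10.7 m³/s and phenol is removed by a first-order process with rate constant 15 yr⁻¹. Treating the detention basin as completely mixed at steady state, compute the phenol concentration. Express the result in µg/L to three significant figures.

0.425 µg/L

Outflow Q = 10.7 m³/s × 3.156e+07 s/yr = 3.377e+08 m³/yr.
Steady-state CSTR mass balance: W = Q·C + k·V·C, so C = W/(Q + kV).
Q + kV = 3.377e+08 + 15·4.89e+07 = 1.071e+09 m³/yr.
C = 455/1.071e+09 = 4.248e-07 kg/m³ = 0.0004248 mg/L = 0.4248 µg/L.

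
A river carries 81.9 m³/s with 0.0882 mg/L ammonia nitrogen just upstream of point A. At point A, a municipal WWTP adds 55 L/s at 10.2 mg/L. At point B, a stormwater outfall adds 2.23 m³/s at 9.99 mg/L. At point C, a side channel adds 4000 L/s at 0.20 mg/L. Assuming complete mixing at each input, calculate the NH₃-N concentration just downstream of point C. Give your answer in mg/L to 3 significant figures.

55 L/s = 0.055 m³/s.
After input A: C = (81.9·0.0882 + 0.055·10.2) / 81.96 = 0.09499 mg/L.
After input B: C = (81.96·0.09499 + 2.23·9.99) / 84.19 = 0.3571 mg/L.
4000 L/s = 4 m³/s.
After input C: C = (84.19·0.3571 + 4·0.2) / 88.19 = 0.35 mg/L.

0.350 mg/L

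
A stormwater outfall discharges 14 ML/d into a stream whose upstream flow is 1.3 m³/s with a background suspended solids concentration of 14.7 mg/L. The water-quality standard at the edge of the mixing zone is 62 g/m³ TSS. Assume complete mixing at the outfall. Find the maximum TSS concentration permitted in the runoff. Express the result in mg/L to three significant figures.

14 ML/d = 0.162 m³/s.
Mass balance: 62·1.462 = 0.162·Cₑ + 1.3·14.7.
Cₑ = (90.65 − 19.11) / 0.162 = 441.5 mg/L.

441 mg/L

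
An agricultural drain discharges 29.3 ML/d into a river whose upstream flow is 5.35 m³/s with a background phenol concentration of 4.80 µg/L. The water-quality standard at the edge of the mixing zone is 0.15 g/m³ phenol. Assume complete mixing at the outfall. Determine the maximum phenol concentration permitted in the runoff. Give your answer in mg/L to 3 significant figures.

2.44 mg/L

29.3 ML/d = 0.3391 m³/s.
4.80 µg/L = 0.0048 mg/L.
Mass balance: 0.15·5.689 = 0.3391·Cₑ + 5.35·0.0048.
Cₑ = (0.8534 − 0.02568) / 0.3391 = 2.441 mg/L.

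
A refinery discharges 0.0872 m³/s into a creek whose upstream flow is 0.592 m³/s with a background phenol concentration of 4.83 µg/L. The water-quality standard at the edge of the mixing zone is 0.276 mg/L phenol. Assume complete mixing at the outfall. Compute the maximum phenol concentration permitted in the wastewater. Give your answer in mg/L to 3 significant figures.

4.83 µg/L = 0.00483 mg/L.
Mass balance: 0.276·0.6792 = 0.0872·Cₑ + 0.592·0.00483.
Cₑ = (0.1875 − 0.002859) / 0.0872 = 2.117 mg/L.

2.12 mg/L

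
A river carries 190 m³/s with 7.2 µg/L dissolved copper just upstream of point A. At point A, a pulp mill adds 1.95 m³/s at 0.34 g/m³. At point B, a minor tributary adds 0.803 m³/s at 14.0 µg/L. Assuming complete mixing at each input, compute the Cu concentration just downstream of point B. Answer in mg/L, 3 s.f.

7.2 µg/L = 0.0072 mg/L.
After input A: C = (190·0.0072 + 1.95·0.34) / 191.9 = 0.01058 mg/L.
14.0 µg/L = 0.014 mg/L.
After input B: C = (191.9·0.01058 + 0.803·0.014) / 192.8 = 0.0106 mg/L.

0.0106 mg/L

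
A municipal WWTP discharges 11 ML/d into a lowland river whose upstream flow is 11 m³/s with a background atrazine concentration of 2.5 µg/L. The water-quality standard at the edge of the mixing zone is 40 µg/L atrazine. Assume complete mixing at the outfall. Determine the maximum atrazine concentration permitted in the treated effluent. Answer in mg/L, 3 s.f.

11 ML/d = 0.1273 m³/s.
2.5 µg/L = 0.0025 mg/L.
40 µg/L = 0.04 mg/L.
Mass balance: 0.04·11.13 = 0.1273·Cₑ + 11·0.0025.
Cₑ = (0.4451 − 0.0275) / 0.1273 = 3.28 mg/L.

3.28 mg/L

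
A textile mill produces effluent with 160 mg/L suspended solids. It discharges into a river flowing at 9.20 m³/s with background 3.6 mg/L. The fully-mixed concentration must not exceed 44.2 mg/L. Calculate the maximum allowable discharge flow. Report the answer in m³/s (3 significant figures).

Mass balance at complete mixing: C_std·(Q_w + Q_r) = Q_w·C_e + Q_r·C_b.
Rearranging, Q_w = Q_r·(C_std − C_b)/(C_e − C_std) = 9.20·(44.2 − 3.6) / (160 − 44.2) = 3.226 m³/s.

3.23 m³/s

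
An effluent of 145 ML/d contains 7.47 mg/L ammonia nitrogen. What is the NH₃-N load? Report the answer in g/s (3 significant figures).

145 ML/d = 1.678 m³/s.
Mass flux = Q·C = 1.678 m³/s × 7.47 g/m³ = 12.54 g/s.

12.5 g/s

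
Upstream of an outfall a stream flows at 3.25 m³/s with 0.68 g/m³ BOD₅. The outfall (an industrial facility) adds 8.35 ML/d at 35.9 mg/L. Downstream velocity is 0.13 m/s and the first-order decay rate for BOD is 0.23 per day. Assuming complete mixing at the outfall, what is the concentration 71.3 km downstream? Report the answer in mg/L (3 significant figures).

0.394 mg/L

8.35 ML/d = 0.09664 m³/s.
After complete mixing, C₀ = (0.09664·35.9 + 3.25·0.68) / 3.347 = 1.697 mg/L.
Travel time t = 7.13e+04 m / 0.13 m/s = 5.485e+05 s = 6.348 d.
C = 1.697·exp(−0.23·6.348) = 1.697·0.2322 = 0.3941 mg/L.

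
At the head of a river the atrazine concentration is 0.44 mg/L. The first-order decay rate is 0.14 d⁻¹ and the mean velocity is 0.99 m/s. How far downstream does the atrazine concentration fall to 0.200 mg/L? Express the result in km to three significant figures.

482 km

From C = C₀·e^(−kt), t = ln(C₀/C)/k = ln(0.44/0.200)/0.14 = 0.7885/0.14 = 5.632 d.
Distance = v·t = 0.99 m/s × 4.866e+05 s = 4.817e+05 m = 481.7 km.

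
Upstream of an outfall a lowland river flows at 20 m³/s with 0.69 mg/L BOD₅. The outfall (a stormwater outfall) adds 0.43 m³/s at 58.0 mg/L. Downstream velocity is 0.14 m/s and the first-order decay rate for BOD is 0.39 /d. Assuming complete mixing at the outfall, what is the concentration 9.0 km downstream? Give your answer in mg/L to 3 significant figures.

1.42 mg/L

After complete mixing, C₀ = (0.43·58 + 20·0.69) / 20.43 = 1.896 mg/L.
Travel time t = 9000 m / 0.14 m/s = 6.429e+04 s = 0.744 d.
C = 1.896·exp(−0.39·0.744) = 1.896·0.7481 = 1.419 mg/L.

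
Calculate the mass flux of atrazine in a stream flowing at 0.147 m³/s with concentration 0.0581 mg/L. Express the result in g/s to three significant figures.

Mass flux = Q·C = 0.147 m³/s × 0.0581 g/m³ = 0.008541 g/s.

0.00854 g/s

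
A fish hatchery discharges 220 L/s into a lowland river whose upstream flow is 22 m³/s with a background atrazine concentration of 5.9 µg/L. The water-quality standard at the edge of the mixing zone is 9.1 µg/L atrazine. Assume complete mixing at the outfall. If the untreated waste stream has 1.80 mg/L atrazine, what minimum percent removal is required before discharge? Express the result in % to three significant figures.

220 L/s = 0.22 m³/s.
5.9 µg/L = 0.0059 mg/L.
9.1 µg/L = 0.0091 mg/L.
Mass balance: 0.0091·22.22 = 0.22·Cₑ + 22·0.0059.
Cₑ = (0.2022 − 0.1298) / 0.22 = 0.3291 mg/L.
Required removal = 1 − 0.3291/1.80 = 81.72 %.

81.7 %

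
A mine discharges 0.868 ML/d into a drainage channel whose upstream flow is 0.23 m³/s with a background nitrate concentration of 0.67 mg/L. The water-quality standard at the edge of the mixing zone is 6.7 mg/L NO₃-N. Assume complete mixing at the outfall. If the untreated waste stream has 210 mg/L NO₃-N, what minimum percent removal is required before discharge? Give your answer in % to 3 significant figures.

0.868 ML/d = 0.01005 m³/s.
Mass balance: 6.7·0.24 = 0.01005·Cₑ + 0.23·0.67.
Cₑ = (1.608 − 0.1541) / 0.01005 = 144.8 mg/L.
Required removal = 1 − 144.8/210 = 31.07 %.

31.1 %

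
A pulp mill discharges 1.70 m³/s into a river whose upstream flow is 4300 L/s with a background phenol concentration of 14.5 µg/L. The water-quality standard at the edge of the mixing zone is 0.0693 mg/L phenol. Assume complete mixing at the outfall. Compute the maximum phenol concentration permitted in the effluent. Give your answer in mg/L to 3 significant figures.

0.208 mg/L

4300 L/s = 4.3 m³/s.
14.5 µg/L = 0.0145 mg/L.
Mass balance: 0.0693·6 = 1.7·Cₑ + 4.3·0.0145.
Cₑ = (0.4158 − 0.06235) / 1.7 = 0.2079 mg/L.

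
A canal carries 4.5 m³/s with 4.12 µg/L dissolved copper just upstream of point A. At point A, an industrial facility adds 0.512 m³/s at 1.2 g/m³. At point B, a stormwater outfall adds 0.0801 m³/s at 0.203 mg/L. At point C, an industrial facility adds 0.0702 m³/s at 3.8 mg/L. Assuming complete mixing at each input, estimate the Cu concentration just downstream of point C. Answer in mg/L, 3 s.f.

4.12 µg/L = 0.00412 mg/L.
After input A: C = (4.5·0.00412 + 0.512·1.2) / 5.012 = 0.1263 mg/L.
After input B: C = (5.012·0.1263 + 0.0801·0.203) / 5.092 = 0.1275 mg/L.
After input C: C = (5.092·0.1275 + 0.0702·3.8) / 5.162 = 0.1774 mg/L.

0.177 mg/L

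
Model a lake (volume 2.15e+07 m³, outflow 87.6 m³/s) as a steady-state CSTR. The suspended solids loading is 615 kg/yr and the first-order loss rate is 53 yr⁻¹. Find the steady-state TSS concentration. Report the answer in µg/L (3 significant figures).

0.158 µg/L

Outflow Q = 87.6 m³/s × 3.156e+07 s/yr = 2.764e+09 m³/yr.
Steady-state CSTR mass balance: W = Q·C + k·V·C, so C = W/(Q + kV).
Q + kV = 2.764e+09 + 53·2.15e+07 = 3.904e+09 m³/yr.
C = 615/3.904e+09 = 1.575e-07 kg/m³ = 0.0001575 mg/L = 0.1575 µg/L.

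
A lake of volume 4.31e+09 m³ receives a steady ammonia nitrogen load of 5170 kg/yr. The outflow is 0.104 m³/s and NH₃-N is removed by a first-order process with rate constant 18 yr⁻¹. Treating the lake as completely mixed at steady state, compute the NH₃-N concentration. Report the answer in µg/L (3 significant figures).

0.0666 µg/L

Outflow Q = 0.104 m³/s × 3.156e+07 s/yr = 3.282e+06 m³/yr.
Steady-state CSTR mass balance: W = Q·C + k·V·C, so C = W/(Q + kV).
Q + kV = 3.282e+06 + 18·4.31e+09 = 7.758e+10 m³/yr.
C = 5170/7.758e+10 = 6.664e-08 kg/m³ = 6.664e-05 mg/L = 0.06664 µg/L.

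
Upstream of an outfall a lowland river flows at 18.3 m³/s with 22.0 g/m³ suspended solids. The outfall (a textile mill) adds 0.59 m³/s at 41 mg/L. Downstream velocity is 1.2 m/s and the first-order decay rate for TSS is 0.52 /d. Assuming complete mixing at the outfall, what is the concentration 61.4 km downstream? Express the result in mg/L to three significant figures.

16.6 mg/L

After complete mixing, C₀ = (0.59·41 + 18.3·22) / 18.89 = 22.59 mg/L.
Travel time t = 6.14e+04 m / 1.2 m/s = 5.117e+04 s = 0.5922 d.
C = 22.59·exp(−0.52·0.5922) = 22.59·0.735 = 16.61 mg/L.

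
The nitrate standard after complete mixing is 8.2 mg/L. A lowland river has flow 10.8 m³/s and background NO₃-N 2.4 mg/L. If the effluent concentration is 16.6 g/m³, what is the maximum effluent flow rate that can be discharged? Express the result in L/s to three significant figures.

Mass balance at complete mixing: C_std·(Q_w + Q_r) = Q_w·C_e + Q_r·C_b.
Rearranging, Q_w = Q_r·(C_std − C_b)/(C_e − C_std) = 10.8·(8.2 − 2.4) / (16.6 − 8.2) = 7.457 m³/s.
= 7457 L/s.

7460 L/s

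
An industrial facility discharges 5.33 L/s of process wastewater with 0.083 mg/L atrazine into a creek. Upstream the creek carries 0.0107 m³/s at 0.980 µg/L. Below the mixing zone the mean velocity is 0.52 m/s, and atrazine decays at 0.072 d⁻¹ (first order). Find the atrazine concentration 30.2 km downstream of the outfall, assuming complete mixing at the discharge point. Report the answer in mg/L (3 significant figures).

0.0269 mg/L

5.33 L/s = 0.00533 m³/s.
0.980 µg/L = 0.00098 mg/L.
After complete mixing, C₀ = (0.00533·0.083 + 0.0107·0.00098) / 0.01603 = 0.02825 mg/L.
Travel time t = 3.02e+04 m / 0.52 m/s = 5.808e+04 s = 0.6722 d.
C = 0.02825·exp(−0.072·0.6722) = 0.02825·0.9528 = 0.02692 mg/L.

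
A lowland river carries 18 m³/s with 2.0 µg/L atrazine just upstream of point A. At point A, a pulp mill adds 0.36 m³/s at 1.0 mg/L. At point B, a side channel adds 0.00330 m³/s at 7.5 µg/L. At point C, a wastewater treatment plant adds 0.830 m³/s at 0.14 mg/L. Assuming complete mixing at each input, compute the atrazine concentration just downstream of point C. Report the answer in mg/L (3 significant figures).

0.0267 mg/L

2.0 µg/L = 0.002 mg/L.
After input A: C = (18·0.002 + 0.36·1) / 18.36 = 0.02157 mg/L.
7.5 µg/L = 0.0075 mg/L.
After input B: C = (18.36·0.02157 + 0.0033·0.0075) / 18.36 = 0.02157 mg/L.
After input C: C = (18.36·0.02157 + 0.83·0.14) / 19.19 = 0.02669 mg/L.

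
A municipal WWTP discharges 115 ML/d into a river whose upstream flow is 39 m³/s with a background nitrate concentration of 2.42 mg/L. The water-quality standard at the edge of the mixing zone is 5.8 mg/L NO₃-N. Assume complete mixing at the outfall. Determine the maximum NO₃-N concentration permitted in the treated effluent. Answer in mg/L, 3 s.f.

105 mg/L

115 ML/d = 1.331 m³/s.
Mass balance: 5.8·40.33 = 1.331·Cₑ + 39·2.42.
Cₑ = (233.9 − 94.38) / 1.331 = 104.8 mg/L.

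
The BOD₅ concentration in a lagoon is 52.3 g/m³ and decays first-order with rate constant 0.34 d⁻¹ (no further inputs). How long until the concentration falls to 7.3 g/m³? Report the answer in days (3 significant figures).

t = ln(C₀/C)/k = ln(52.3/7.3)/0.34 = 1.969/0.34 = 5.792 d.

5.79 d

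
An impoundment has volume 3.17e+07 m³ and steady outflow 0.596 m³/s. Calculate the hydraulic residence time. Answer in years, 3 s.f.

Q = 0.596 m³/s × 3.156e+07 s/yr = 1.881e+07 m³/yr.
Hydraulic residence time τ = V/Q = 3.17e+07/1.881e+07 = 1.685 yr.

1.69 yr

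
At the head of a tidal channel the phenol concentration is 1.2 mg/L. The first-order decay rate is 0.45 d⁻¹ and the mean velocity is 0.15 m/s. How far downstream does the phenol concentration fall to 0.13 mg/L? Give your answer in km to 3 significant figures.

64.0 km

From C = C₀·e^(−kt), t = ln(C₀/C)/k = ln(1.2/0.13)/0.45 = 2.223/0.45 = 4.939 d.
Distance = v·t = 0.15 m/s × 4.267e+05 s = 6.401e+04 m = 64.01 km.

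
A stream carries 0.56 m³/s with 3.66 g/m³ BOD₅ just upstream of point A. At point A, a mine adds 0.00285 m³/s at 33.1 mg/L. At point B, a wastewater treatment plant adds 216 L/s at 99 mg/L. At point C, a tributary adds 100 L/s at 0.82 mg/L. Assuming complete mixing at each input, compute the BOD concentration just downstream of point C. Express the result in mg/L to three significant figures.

26.9 mg/L

After input A: C = (0.56·3.66 + 0.00285·33.1) / 0.5629 = 3.809 mg/L.
216 L/s = 0.216 m³/s.
After input B: C = (0.5629·3.809 + 0.216·99) / 0.7789 = 30.21 mg/L.
100 L/s = 0.1 m³/s.
After input C: C = (0.7789·30.21 + 0.1·0.82) / 0.8789 = 26.86 mg/L.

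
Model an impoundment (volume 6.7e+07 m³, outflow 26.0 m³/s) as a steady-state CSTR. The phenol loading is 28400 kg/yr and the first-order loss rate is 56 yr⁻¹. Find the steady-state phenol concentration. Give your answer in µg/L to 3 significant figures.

Outflow Q = 26.0 m³/s × 3.156e+07 s/yr = 8.205e+08 m³/yr.
Steady-state CSTR mass balance: W = Q·C + k·V·C, so C = W/(Q + kV).
Q + kV = 8.205e+08 + 56·6.7e+07 = 4.572e+09 m³/yr.
C = 28400/4.572e+09 = 6.211e-06 kg/m³ = 0.006211 mg/L = 6.211 µg/L.

6.21 µg/L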